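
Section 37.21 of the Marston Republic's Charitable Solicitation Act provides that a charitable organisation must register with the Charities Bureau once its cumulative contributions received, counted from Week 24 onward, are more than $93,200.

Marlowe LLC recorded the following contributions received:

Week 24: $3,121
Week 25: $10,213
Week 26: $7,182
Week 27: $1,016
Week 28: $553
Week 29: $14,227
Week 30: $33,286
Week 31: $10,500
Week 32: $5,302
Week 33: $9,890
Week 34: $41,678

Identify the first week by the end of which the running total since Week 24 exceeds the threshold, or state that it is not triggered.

Through Week 24: $3,121
Through Week 25: $13,334
Through Week 26: $20,516
Through Week 27: $21,532
Through Week 28: $22,085
Through Week 29: $36,312
Through Week 30: $69,598
Through Week 31: $80,098
Through Week 32: $85,400
Through Week 33: $95,290 ← exceeds threshold

Week 33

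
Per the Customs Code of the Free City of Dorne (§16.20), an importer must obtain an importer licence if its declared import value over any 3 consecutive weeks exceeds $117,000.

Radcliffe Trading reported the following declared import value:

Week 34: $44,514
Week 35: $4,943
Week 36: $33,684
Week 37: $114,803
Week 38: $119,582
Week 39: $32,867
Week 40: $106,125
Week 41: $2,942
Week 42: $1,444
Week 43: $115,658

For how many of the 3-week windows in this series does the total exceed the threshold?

Week 34–Week 36: $44,514 + $4,943 + $33,684 = $83,141 (under)
Week 35–Week 37: $4,943 + $33,684 + $114,803 = $153,430 (over)
Week 36–Week 38: $33,684 + $114,803 + $119,582 = $268,069 (over)
Week 37–Week 39: $114,803 + $119,582 + $32,867 = $267,252 (over)
Week 38–Week 40: $119,582 + $32,867 + $106,125 = $258,574 (over)
Week 39–Week 41: $32,867 + $106,125 + $2,942 = $141,934 (over)
Week 40–Week 42: $106,125 + $2,942 + $1,444 = $110,511 (under)
Week 41–Week 43: $2,942 + $1,444 + $115,658 = $120,044 (over)
6 windows exceed the threshold.

6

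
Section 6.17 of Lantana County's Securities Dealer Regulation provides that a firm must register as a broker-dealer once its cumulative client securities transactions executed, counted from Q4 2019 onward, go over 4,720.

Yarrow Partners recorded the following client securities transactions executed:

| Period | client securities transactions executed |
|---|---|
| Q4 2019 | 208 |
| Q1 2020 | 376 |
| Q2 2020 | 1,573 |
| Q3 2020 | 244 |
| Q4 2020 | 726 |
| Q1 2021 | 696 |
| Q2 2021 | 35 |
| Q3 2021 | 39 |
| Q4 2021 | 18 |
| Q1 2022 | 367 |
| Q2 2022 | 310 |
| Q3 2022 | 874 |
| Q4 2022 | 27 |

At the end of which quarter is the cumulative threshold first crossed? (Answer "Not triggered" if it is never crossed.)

Through Q4 2019: 208
Through Q1 2020: 584
Through Q2 2020: 2,157
Through Q3 2020: 2,401
Through Q4 2020: 3,127
Through Q1 2021: 3,823
Through Q2 2021: 3,858
Through Q3 2021: 3,897
Through Q4 2021: 3,915
Through Q1 2022: 4,282
Through Q2 2022: 4,592
Through Q3 2022: 5,466 ← exceeds threshold

Q3 2022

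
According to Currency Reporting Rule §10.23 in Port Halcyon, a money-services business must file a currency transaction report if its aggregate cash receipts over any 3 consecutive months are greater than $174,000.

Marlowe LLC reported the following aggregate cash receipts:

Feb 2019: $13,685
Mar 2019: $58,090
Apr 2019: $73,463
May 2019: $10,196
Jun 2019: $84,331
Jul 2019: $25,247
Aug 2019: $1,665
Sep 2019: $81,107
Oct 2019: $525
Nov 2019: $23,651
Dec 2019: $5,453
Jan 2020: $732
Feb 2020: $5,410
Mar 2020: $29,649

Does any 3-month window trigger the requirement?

Feb 2019–Apr 2019: $13,685 + $58,090 + $73,463 = $145,238 (under)
Mar 2019–May 2019: $58,090 + $73,463 + $10,196 = $141,749 (under)
Apr 2019–Jun 2019: $73,463 + $10,196 + $84,331 = $167,990 (under)
May 2019–Jul 2019: $10,196 + $84,331 + $25,247 = $119,774 (under)
Jun 2019–Aug 2019: $84,331 + $25,247 + $1,665 = $111,243 (under)
Jul 2019–Sep 2019: $25,247 + $1,665 + $81,107 = $108,019 (under)
Aug 2019–Oct 2019: $1,665 + $81,107 + $525 = $83,297 (under)
Sep 2019–Nov 2019: $81,107 + $525 + $23,651 = $105,283 (under)
Oct 2019–Dec 2019: $525 + $23,651 + $5,453 = $29,629 (under)
Nov 2019–Jan 2020: $23,651 + $5,453 + $732 = $29,836 (under)
Dec 2019–Feb 2020: $5,453 + $732 + $5,410 = $11,595 (under)
Jan 2020–Mar 2020: $732 + $5,410 + $29,649 = $35,791 (under)
No window exceeds $174,000.

No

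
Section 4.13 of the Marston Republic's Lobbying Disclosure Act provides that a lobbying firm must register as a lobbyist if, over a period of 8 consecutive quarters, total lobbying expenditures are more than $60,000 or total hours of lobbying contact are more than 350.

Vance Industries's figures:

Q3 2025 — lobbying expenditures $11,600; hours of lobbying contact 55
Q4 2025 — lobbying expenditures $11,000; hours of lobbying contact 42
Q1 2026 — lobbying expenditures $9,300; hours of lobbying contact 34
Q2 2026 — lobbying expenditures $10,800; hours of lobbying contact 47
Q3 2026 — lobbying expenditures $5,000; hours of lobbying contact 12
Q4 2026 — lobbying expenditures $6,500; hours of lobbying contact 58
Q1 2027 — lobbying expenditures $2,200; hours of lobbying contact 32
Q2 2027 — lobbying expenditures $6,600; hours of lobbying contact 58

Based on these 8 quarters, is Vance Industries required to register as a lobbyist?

Total lobbying expenditures: $11,600 + $11,000 + $9,300 + $10,800 + $5,000 + $6,500 + $2,200 + $6,600 = $63,000 (> $60,000).
Total hours of lobbying contact: 55 + 42 + 34 + 47 + 12 + 58 + 32 + 58 = 338 (≤ 350).
The test is 'or': at least one threshold is exceeded.

Yes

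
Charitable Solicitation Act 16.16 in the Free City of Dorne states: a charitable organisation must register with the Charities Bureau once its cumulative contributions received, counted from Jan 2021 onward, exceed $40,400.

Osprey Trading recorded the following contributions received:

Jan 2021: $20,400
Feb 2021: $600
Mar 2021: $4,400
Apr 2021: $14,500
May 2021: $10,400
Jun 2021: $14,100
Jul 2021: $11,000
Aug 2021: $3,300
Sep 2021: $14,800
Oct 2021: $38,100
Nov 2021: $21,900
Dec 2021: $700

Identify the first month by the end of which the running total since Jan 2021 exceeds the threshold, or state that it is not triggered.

May 2021

Through Jan 2021: $20,400
Through Feb 2021: $21,000
Through Mar 2021: $25,400
Through Apr 2021: $39,900
Through May 2021: $50,300 ← exceeds threshold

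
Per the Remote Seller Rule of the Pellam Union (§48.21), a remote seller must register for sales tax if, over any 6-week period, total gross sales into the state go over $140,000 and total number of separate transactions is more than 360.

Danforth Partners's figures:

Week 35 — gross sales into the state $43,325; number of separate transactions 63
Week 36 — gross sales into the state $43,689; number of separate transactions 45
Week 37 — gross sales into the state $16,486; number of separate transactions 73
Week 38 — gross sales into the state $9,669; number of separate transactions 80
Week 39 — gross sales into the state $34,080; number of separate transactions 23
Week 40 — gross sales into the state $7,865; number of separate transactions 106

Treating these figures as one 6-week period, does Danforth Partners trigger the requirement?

Yes

Total gross sales into the state: $43,325 + $43,689 + $16,486 + $9,669 + $34,080 + $7,865 = $155,114 (> $140,000).
Total number of separate transactions: 63 + 45 + 73 + 80 + 23 + 106 = 390 (> 360).
The test is 'and': both thresholds are exceeded.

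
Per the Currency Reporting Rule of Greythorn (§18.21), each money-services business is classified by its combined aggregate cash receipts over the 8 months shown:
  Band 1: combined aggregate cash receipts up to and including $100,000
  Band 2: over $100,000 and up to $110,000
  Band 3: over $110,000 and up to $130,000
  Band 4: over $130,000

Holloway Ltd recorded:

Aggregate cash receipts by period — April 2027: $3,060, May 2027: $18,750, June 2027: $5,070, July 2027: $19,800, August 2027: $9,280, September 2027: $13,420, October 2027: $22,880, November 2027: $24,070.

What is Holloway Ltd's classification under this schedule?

Band 3

Combined aggregate cash receipts: $3,060 + $18,750 + $5,070 + $19,800 + $9,280 + $13,420 + $22,880 + $24,070 = $116,330.
$110,000 < $116,330 ≤ $130,000, so Band 3 applies.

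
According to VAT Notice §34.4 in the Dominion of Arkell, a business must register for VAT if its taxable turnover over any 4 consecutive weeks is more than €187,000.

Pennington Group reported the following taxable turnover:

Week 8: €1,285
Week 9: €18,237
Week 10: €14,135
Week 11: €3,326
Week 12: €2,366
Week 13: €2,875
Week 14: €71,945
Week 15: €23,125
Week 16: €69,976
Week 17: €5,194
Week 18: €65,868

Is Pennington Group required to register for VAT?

Week 8–Week 11: €1,285 + €18,237 + €14,135 + €3,326 = €36,983 (under)
Week 9–Week 12: €18,237 + €14,135 + €3,326 + €2,366 = €38,064 (under)
Week 10–Week 13: €14,135 + €3,326 + €2,366 + €2,875 = €22,702 (under)
Week 11–Week 14: €3,326 + €2,366 + €2,875 + €71,945 = €80,512 (under)
Week 12–Week 15: €2,366 + €2,875 + €71,945 + €23,125 = €100,311 (under)
Week 13–Week 16: €2,875 + €71,945 + €23,125 + €69,976 = €167,921 (under)
Week 14–Week 17: €71,945 + €23,125 + €69,976 + €5,194 = €170,240 (under)
Week 15–Week 18: €23,125 + €69,976 + €5,194 + €65,868 = €164,163 (under)
No window exceeds €187,000.

No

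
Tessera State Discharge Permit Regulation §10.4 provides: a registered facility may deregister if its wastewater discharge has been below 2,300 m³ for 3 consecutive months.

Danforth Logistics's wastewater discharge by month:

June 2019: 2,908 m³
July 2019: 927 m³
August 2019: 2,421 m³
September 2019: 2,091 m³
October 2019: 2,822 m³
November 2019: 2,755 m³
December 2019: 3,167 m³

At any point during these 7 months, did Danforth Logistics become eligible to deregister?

Months below 2,300 m³: July 2019, September 2019.
Longest run of consecutive months below the threshold: 1.
1 < 3, so Danforth Logistics never became eligible.

No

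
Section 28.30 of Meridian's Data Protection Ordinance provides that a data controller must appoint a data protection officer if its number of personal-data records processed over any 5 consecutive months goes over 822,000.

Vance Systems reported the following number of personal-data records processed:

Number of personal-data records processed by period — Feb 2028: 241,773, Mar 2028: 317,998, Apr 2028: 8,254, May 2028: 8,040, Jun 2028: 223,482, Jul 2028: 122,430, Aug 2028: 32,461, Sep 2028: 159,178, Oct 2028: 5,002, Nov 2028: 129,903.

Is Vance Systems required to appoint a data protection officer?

No

Feb 2028–Jun 2028: 241,773 + 317,998 + 8,254 + 8,040 + 223,482 = 799,547 (under)
Mar 2028–Jul 2028: 317,998 + 8,254 + 8,040 + 223,482 + 122,430 = 680,204 (under)
Apr 2028–Aug 2028: 8,254 + 8,040 + 223,482 + 122,430 + 32,461 = 394,667 (under)
May 2028–Sep 2028: 8,040 + 223,482 + 122,430 + 32,461 + 159,178 = 545,591 (under)
Jun 2028–Oct 2028: 223,482 + 122,430 + 32,461 + 159,178 + 5,002 = 542,553 (under)
Jul 2028–Nov 2028: 122,430 + 32,461 + 159,178 + 5,002 + 129,903 = 448,974 (under)
No window exceeds 822,000.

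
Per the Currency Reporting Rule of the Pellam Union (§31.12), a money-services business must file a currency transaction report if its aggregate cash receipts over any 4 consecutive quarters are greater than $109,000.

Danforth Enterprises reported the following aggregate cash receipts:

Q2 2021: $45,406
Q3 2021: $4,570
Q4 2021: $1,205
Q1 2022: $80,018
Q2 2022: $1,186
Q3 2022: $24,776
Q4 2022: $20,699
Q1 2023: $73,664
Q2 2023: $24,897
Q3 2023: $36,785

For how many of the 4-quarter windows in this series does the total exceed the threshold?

5

Q2 2021–Q1 2022: $45,406 + $4,570 + $1,205 + $80,018 = $131,199 (over)
Q3 2021–Q2 2022: $4,570 + $1,205 + $80,018 + $1,186 = $86,979 (under)
Q4 2021–Q3 2022: $1,205 + $80,018 + $1,186 + $24,776 = $107,185 (under)
Q1 2022–Q4 2022: $80,018 + $1,186 + $24,776 + $20,699 = $126,679 (over)
Q2 2022–Q1 2023: $1,186 + $24,776 + $20,699 + $73,664 = $120,325 (over)
Q3 2022–Q2 2023: $24,776 + $20,699 + $73,664 + $24,897 = $144,036 (over)
Q4 2022–Q3 2023: $20,699 + $73,664 + $24,897 + $36,785 = $156,045 (over)
5 windows exceed the threshold.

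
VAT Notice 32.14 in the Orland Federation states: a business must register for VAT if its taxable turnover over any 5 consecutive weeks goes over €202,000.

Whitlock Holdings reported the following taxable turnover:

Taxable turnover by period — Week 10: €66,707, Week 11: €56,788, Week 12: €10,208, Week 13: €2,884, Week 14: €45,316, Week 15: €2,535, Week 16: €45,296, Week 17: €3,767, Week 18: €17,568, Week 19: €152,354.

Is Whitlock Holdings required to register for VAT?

Yes

Week 10–Week 14: €66,707 + €56,788 + €10,208 + €2,884 + €45,316 = €181,903 (under)
Week 11–Week 15: €56,788 + €10,208 + €2,884 + €45,316 + €2,535 = €117,731 (under)
Week 12–Week 16: €10,208 + €2,884 + €45,316 + €2,535 + €45,296 = €106,239 (under)
Week 13–Week 17: €2,884 + €45,316 + €2,535 + €45,296 + €3,767 = €99,798 (under)
Week 14–Week 18: €45,316 + €2,535 + €45,296 + €3,767 + €17,568 = €114,482 (under)
Week 15–Week 19: €2,535 + €45,296 + €3,767 + €17,568 + €152,354 = €221,520 (over)
At least one window exceeds €202,000.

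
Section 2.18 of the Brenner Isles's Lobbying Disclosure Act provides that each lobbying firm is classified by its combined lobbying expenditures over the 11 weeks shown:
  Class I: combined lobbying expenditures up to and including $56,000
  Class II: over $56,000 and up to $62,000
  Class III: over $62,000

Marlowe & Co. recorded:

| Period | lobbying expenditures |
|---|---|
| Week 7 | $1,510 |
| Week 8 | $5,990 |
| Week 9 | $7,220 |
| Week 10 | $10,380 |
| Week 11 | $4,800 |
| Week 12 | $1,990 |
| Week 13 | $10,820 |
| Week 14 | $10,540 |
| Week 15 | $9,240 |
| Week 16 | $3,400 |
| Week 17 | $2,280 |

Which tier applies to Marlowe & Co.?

Class III

Combined lobbying expenditures: $1,510 + $5,990 + $7,220 + $10,380 + $4,800 + $1,990 + $10,820 + $10,540 + $9,240 + $3,400 + $2,280 = $68,170.
$68,170 > $62,000, so Class III applies.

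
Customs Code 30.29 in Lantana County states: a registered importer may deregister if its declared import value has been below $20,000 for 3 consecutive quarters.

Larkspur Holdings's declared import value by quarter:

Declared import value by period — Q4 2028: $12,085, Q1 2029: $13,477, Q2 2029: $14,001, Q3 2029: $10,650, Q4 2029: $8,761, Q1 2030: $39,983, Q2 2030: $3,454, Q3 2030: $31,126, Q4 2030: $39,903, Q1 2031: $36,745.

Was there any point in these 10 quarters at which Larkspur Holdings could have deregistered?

Yes

Quarters below $20,000: Q4 2028, Q1 2029, Q2 2029, Q3 2029, Q4 2029, Q2 2030.
Longest run of consecutive quarters below the threshold: 5.
5 ≥ 3, so Larkspur Holdings became eligible.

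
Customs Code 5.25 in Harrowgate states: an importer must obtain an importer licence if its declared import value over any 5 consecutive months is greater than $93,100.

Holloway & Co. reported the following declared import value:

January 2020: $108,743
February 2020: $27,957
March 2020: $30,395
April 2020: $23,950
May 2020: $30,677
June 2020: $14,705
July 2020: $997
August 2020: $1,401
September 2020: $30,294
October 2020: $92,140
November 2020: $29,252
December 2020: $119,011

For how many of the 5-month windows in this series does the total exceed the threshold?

January 2020–May 2020: $108,743 + $27,957 + $30,395 + $23,950 + $30,677 = $221,722 (over)
February 2020–June 2020: $27,957 + $30,395 + $23,950 + $30,677 + $14,705 = $127,684 (over)
March 2020–July 2020: $30,395 + $23,950 + $30,677 + $14,705 + $997 = $100,724 (over)
April 2020–August 2020: $23,950 + $30,677 + $14,705 + $997 + $1,401 = $71,730 (under)
May 2020–September 2020: $30,677 + $14,705 + $997 + $1,401 + $30,294 = $78,074 (under)
June 2020–October 2020: $14,705 + $997 + $1,401 + $30,294 + $92,140 = $139,537 (over)
July 2020–November 2020: $997 + $1,401 + $30,294 + $92,140 + $29,252 = $154,084 (over)
August 2020–December 2020: $1,401 + $30,294 + $92,140 + $29,252 + $119,011 = $272,098 (over)
6 windows exceed the threshold.

6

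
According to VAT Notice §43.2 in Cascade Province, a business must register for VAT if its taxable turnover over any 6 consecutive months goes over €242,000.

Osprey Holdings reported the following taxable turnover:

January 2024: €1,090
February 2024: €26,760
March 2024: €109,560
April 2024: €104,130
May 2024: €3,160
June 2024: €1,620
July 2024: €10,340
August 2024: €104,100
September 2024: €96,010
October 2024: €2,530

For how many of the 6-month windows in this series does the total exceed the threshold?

4

January 2024–June 2024: €1,090 + €26,760 + €109,560 + €104,130 + €3,160 + €1,620 = €246,320 (over)
February 2024–July 2024: €26,760 + €109,560 + €104,130 + €3,160 + €1,620 + €10,340 = €255,570 (over)
March 2024–August 2024: €109,560 + €104,130 + €3,160 + €1,620 + €10,340 + €104,100 = €332,910 (over)
April 2024–September 2024: €104,130 + €3,160 + €1,620 + €10,340 + €104,100 + €96,010 = €319,360 (over)
May 2024–October 2024: €3,160 + €1,620 + €10,340 + €104,100 + €96,010 + €2,530 = €217,760 (under)
4 windows exceed the threshold.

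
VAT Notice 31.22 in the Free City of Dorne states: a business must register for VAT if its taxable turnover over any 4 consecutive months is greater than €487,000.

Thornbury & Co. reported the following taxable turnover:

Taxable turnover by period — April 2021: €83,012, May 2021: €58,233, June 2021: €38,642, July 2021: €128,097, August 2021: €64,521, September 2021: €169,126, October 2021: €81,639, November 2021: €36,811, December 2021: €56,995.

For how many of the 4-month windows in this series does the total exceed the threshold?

April 2021–July 2021: €83,012 + €58,233 + €38,642 + €128,097 = €307,984 (under)
May 2021–August 2021: €58,233 + €38,642 + €128,097 + €64,521 = €289,493 (under)
June 2021–September 2021: €38,642 + €128,097 + €64,521 + €169,126 = €400,386 (under)
July 2021–October 2021: €128,097 + €64,521 + €169,126 + €81,639 = €443,383 (under)
August 2021–November 2021: €64,521 + €169,126 + €81,639 + €36,811 = €352,097 (under)
September 2021–December 2021: €169,126 + €81,639 + €36,811 + €56,995 = €344,571 (under)
0 windows exceed the threshold.

0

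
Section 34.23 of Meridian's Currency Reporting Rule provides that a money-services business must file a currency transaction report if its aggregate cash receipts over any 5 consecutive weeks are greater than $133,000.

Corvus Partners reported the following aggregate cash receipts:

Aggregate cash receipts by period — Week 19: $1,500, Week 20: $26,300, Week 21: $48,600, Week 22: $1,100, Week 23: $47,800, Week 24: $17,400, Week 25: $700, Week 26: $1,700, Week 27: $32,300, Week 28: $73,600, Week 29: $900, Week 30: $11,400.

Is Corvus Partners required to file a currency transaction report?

Week 19–Week 23: $1,500 + $26,300 + $48,600 + $1,100 + $47,800 = $125,300 (under)
Week 20–Week 24: $26,300 + $48,600 + $1,100 + $47,800 + $17,400 = $141,200 (over)
Week 21–Week 25: $48,600 + $1,100 + $47,800 + $17,400 + $700 = $115,600 (under)
Week 22–Week 26: $1,100 + $47,800 + $17,400 + $700 + $1,700 = $68,700 (under)
Week 23–Week 27: $47,800 + $17,400 + $700 + $1,700 + $32,300 = $99,900 (under)
Week 24–Week 28: $17,400 + $700 + $1,700 + $32,300 + $73,600 = $125,700 (under)
Week 25–Week 29: $700 + $1,700 + $32,300 + $73,600 + $900 = $109,200 (under)
Week 26–Week 30: $1,700 + $32,300 + $73,600 + $900 + $11,400 = $119,900 (under)
At least one window exceeds $133,000.

Yes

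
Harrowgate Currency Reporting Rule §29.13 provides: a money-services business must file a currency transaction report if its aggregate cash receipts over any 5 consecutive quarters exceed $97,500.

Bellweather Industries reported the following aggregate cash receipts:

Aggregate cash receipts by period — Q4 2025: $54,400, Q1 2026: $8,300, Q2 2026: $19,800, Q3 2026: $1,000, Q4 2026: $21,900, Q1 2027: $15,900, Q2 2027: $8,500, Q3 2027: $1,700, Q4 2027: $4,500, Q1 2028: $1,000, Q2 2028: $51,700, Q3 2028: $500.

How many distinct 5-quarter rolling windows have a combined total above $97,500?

1

Q4 2025–Q4 2026: $54,400 + $8,300 + $19,800 + $1,000 + $21,900 = $105,400 (over)
Q1 2026–Q1 2027: $8,300 + $19,800 + $1,000 + $21,900 + $15,900 = $66,900 (under)
Q2 2026–Q2 2027: $19,800 + $1,000 + $21,900 + $15,900 + $8,500 = $67,100 (under)
Q3 2026–Q3 2027: $1,000 + $21,900 + $15,900 + $8,500 + $1,700 = $49,000 (under)
Q4 2026–Q4 2027: $21,900 + $15,900 + $8,500 + $1,700 + $4,500 = $52,500 (under)
Q1 2027–Q1 2028: $15,900 + $8,500 + $1,700 + $4,500 + $1,000 = $31,600 (under)
Q2 2027–Q2 2028: $8,500 + $1,700 + $4,500 + $1,000 + $51,700 = $67,400 (under)
Q3 2027–Q3 2028: $1,700 + $4,500 + $1,000 + $51,700 + $500 = $59,400 (under)
1 window exceeds the threshold.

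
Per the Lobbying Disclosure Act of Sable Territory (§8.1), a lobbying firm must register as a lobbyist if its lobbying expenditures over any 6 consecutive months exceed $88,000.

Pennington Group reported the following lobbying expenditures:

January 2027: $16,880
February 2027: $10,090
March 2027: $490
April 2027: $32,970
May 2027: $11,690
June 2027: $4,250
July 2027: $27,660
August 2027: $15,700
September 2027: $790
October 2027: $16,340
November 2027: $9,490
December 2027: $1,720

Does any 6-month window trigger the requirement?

Yes

January 2027–June 2027: $16,880 + $10,090 + $490 + $32,970 + $11,690 + $4,250 = $76,370 (under)
February 2027–July 2027: $10,090 + $490 + $32,970 + $11,690 + $4,250 + $27,660 = $87,150 (under)
March 2027–August 2027: $490 + $32,970 + $11,690 + $4,250 + $27,660 + $15,700 = $92,760 (over)
April 2027–September 2027: $32,970 + $11,690 + $4,250 + $27,660 + $15,700 + $790 = $93,060 (over)
May 2027–October 2027: $11,690 + $4,250 + $27,660 + $15,700 + $790 + $16,340 = $76,430 (under)
June 2027–November 2027: $4,250 + $27,660 + $15,700 + $790 + $16,340 + $9,490 = $74,230 (under)
July 2027–December 2027: $27,660 + $15,700 + $790 + $16,340 + $9,490 + $1,720 = $71,700 (under)
At least one window exceeds $88,000.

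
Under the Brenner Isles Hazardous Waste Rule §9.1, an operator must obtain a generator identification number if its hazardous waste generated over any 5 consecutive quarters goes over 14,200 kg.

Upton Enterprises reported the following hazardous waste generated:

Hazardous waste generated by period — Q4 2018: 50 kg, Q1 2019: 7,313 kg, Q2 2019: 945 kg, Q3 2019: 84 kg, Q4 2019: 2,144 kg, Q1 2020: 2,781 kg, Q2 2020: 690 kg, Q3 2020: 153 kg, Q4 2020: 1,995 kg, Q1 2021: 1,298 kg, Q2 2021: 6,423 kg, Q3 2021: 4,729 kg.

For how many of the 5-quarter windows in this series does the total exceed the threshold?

Q4 2018–Q4 2019: 50 kg + 7,313 kg + 945 kg + 84 kg + 2,144 kg = 10,536 kg (under)
Q1 2019–Q1 2020: 7,313 kg + 945 kg + 84 kg + 2,144 kg + 2,781 kg = 13,267 kg (under)
Q2 2019–Q2 2020: 945 kg + 84 kg + 2,144 kg + 2,781 kg + 690 kg = 6,644 kg (under)
Q3 2019–Q3 2020: 84 kg + 2,144 kg + 2,781 kg + 690 kg + 153 kg = 5,852 kg (under)
Q4 2019–Q4 2020: 2,144 kg + 2,781 kg + 690 kg + 153 kg + 1,995 kg = 7,763 kg (under)
Q1 2020–Q1 2021: 2,781 kg + 690 kg + 153 kg + 1,995 kg + 1,298 kg = 6,917 kg (under)
Q2 2020–Q2 2021: 690 kg + 153 kg + 1,995 kg + 1,298 kg + 6,423 kg = 10,559 kg (under)
Q3 2020–Q3 2021: 153 kg + 1,995 kg + 1,298 kg + 6,423 kg + 4,729 kg = 14,598 kg (over)
1 window exceeds the threshold.

1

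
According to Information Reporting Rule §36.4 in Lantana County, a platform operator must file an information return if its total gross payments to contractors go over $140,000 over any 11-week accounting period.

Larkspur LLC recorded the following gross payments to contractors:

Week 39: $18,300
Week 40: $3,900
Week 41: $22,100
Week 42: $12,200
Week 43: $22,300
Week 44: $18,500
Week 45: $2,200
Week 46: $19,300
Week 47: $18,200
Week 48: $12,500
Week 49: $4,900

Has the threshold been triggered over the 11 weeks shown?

Total gross payments to contractors: $18,300 + $3,900 + $22,100 + $12,200 + $22,300 + $18,500 + $2,200 + $19,300 + $18,200 + $12,500 + $4,900 = $154,400.
$154,400 > $140,000, so the threshold is exceeded.

Yes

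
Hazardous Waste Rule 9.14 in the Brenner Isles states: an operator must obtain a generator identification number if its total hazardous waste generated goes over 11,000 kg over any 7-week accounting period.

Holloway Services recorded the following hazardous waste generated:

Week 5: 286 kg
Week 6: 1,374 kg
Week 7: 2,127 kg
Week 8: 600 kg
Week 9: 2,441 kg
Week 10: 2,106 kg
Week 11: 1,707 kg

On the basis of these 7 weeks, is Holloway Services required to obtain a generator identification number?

Total hazardous waste generated: 286 kg + 1,374 kg + 2,127 kg + 600 kg + 2,441 kg + 2,106 kg + 1,707 kg = 10,641 kg.
10,641 kg ≤ 11,000 kg, so the threshold is not exceeded.

No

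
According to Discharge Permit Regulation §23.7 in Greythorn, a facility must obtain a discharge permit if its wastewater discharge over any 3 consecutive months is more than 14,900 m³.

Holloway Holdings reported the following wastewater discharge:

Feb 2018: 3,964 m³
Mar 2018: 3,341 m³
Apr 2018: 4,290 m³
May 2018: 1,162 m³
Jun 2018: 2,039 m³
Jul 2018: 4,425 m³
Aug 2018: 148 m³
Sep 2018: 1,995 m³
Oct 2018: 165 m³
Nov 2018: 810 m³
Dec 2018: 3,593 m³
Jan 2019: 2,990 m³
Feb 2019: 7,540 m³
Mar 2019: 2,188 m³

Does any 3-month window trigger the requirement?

Feb 2018–Apr 2018: 3,964 m³ + 3,341 m³ + 4,290 m³ = 11,595 m³ (under)
Mar 2018–May 2018: 3,341 m³ + 4,290 m³ + 1,162 m³ = 8,793 m³ (under)
Apr 2018–Jun 2018: 4,290 m³ + 1,162 m³ + 2,039 m³ = 7,491 m³ (under)
May 2018–Jul 2018: 1,162 m³ + 2,039 m³ + 4,425 m³ = 7,626 m³ (under)
Jun 2018–Aug 2018: 2,039 m³ + 4,425 m³ + 148 m³ = 6,612 m³ (under)
Jul 2018–Sep 2018: 4,425 m³ + 148 m³ + 1,995 m³ = 6,568 m³ (under)
Aug 2018–Oct 2018: 148 m³ + 1,995 m³ + 165 m³ = 2,308 m³ (under)
Sep 2018–Nov 2018: 1,995 m³ + 165 m³ + 810 m³ = 2,970 m³ (under)
Oct 2018–Dec 2018: 165 m³ + 810 m³ + 3,593 m³ = 4,568 m³ (under)
Nov 2018–Jan 2019: 810 m³ + 3,593 m³ + 2,990 m³ = 7,393 m³ (under)
Dec 2018–Feb 2019: 3,593 m³ + 2,990 m³ + 7,540 m³ = 14,123 m³ (under)
Jan 2019–Mar 2019: 2,990 m³ + 7,540 m³ + 2,188 m³ = 12,718 m³ (under)
No window exceeds 14,900 m³.

No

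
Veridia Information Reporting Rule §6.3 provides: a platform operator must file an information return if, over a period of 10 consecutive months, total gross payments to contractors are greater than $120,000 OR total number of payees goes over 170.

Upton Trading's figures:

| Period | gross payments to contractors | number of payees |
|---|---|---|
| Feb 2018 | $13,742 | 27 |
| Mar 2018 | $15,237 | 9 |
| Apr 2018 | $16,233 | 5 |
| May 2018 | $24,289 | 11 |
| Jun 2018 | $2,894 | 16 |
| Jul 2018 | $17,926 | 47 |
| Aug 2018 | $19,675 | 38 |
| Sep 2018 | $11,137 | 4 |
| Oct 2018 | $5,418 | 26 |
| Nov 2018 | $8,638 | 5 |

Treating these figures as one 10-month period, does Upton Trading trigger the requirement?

Yes

Total gross payments to contractors: $13,742 + $15,237 + $16,233 + $24,289 + $2,894 + $17,926 + $19,675 + $11,137 + $5,418 + $8,638 = $135,189 (> $120,000).
Total number of payees: 27 + 9 + 5 + 11 + 16 + 47 + 38 + 4 + 26 + 5 = 188 (> 170).
The test is 'or': at least one threshold is exceeded.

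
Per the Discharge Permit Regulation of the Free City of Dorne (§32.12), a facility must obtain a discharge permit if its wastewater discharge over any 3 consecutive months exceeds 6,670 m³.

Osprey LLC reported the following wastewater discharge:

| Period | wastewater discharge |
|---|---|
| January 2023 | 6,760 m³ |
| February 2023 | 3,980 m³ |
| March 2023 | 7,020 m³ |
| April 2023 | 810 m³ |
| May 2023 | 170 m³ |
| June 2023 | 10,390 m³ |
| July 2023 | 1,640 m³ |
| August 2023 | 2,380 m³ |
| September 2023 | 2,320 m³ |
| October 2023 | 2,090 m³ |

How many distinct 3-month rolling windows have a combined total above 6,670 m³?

January 2023–March 2023: 6,760 m³ + 3,980 m³ + 7,020 m³ = 17,760 m³ (over)
February 2023–April 2023: 3,980 m³ + 7,020 m³ + 810 m³ = 11,810 m³ (over)
March 2023–May 2023: 7,020 m³ + 810 m³ + 170 m³ = 8,000 m³ (over)
April 2023–June 2023: 810 m³ + 170 m³ + 10,390 m³ = 11,370 m³ (over)
May 2023–July 2023: 170 m³ + 10,390 m³ + 1,640 m³ = 12,200 m³ (over)
June 2023–August 2023: 10,390 m³ + 1,640 m³ + 2,380 m³ = 14,410 m³ (over)
July 2023–September 2023: 1,640 m³ + 2,380 m³ + 2,320 m³ = 6,340 m³ (under)
August 2023–October 2023: 2,380 m³ + 2,320 m³ + 2,090 m³ = 6,790 m³ (over)
7 windows exceed the threshold.

7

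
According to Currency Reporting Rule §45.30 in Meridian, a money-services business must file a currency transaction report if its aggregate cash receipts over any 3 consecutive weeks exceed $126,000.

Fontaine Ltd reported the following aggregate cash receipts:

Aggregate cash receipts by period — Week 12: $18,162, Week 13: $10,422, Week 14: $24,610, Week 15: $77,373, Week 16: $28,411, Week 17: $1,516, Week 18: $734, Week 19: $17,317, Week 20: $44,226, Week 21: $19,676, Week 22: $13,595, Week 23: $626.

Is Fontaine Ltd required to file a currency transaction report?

Yes

Week 12–Week 14: $18,162 + $10,422 + $24,610 = $53,194 (under)
Week 13–Week 15: $10,422 + $24,610 + $77,373 = $112,405 (under)
Week 14–Week 16: $24,610 + $77,373 + $28,411 = $130,394 (over)
Week 15–Week 17: $77,373 + $28,411 + $1,516 = $107,300 (under)
Week 16–Week 18: $28,411 + $1,516 + $734 = $30,661 (under)
Week 17–Week 19: $1,516 + $734 + $17,317 = $19,567 (under)
Week 18–Week 20: $734 + $17,317 + $44,226 = $62,277 (under)
Week 19–Week 21: $17,317 + $44,226 + $19,676 = $81,219 (under)
Week 20–Week 22: $44,226 + $19,676 + $13,595 = $77,497 (under)
Week 21–Week 23: $19,676 + $13,595 + $626 = $33,897 (under)
At least one window exceeds $126,000.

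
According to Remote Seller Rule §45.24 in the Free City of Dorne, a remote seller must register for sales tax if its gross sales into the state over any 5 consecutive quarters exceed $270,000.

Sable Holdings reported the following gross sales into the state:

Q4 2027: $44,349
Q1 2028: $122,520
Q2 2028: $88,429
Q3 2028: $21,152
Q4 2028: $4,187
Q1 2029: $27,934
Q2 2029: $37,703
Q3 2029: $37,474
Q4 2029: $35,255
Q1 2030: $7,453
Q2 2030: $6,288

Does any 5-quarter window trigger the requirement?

Q4 2027–Q4 2028: $44,349 + $122,520 + $88,429 + $21,152 + $4,187 = $280,637 (over)
Q1 2028–Q1 2029: $122,520 + $88,429 + $21,152 + $4,187 + $27,934 = $264,222 (under)
Q2 2028–Q2 2029: $88,429 + $21,152 + $4,187 + $27,934 + $37,703 = $179,405 (under)
Q3 2028–Q3 2029: $21,152 + $4,187 + $27,934 + $37,703 + $37,474 = $128,450 (under)
Q4 2028–Q4 2029: $4,187 + $27,934 + $37,703 + $37,474 + $35,255 = $142,553 (under)
Q1 2029–Q1 2030: $27,934 + $37,703 + $37,474 + $35,255 + $7,453 = $145,819 (under)
Q2 2029–Q2 2030: $37,703 + $37,474 + $35,255 + $7,453 + $6,288 = $124,173 (under)
At least one window exceeds $270,000.

Yes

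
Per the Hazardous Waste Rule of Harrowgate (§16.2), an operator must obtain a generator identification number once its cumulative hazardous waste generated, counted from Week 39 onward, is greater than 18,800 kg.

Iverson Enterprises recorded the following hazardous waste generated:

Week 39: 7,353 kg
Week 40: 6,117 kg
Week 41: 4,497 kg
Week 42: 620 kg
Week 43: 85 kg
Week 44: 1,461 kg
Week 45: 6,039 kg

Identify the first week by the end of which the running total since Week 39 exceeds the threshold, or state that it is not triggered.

Week 44

Through Week 39: 7,353 kg
Through Week 40: 13,470 kg
Through Week 41: 17,967 kg
Through Week 42: 18,587 kg
Through Week 43: 18,672 kg
Through Week 44: 20,133 kg ← exceeds threshold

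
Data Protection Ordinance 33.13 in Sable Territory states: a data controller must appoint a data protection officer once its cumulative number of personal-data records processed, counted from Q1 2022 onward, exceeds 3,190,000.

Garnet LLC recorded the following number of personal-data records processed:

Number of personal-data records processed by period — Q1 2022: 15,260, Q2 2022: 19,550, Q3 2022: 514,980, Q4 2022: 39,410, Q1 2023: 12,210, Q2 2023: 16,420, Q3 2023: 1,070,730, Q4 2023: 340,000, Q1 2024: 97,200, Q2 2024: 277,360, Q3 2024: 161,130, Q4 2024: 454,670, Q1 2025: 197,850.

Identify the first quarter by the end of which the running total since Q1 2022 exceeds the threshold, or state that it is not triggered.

Q1 2025

Through Q1 2022: 15,260
Through Q2 2022: 34,810
Through Q3 2022: 549,790
Through Q4 2022: 589,200
Through Q1 2023: 601,410
Through Q2 2023: 617,830
Through Q3 2023: 1,688,560
Through Q4 2023: 2,028,560
Through Q1 2024: 2,125,760
Through Q2 2024: 2,403,120
Through Q3 2024: 2,564,250
Through Q4 2024: 3,018,920
Through Q1 2025: 3,216,770 ← exceeds threshold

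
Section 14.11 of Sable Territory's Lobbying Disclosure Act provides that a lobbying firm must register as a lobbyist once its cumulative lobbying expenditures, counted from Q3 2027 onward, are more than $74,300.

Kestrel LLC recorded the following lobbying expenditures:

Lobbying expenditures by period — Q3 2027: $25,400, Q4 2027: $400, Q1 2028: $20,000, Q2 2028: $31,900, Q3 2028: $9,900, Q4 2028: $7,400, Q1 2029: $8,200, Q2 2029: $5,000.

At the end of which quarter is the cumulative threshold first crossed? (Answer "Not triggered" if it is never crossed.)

Through Q3 2027: $25,400
Through Q4 2027: $25,800
Through Q1 2028: $45,800
Through Q2 2028: $77,700 ← exceeds threshold

Q2 2028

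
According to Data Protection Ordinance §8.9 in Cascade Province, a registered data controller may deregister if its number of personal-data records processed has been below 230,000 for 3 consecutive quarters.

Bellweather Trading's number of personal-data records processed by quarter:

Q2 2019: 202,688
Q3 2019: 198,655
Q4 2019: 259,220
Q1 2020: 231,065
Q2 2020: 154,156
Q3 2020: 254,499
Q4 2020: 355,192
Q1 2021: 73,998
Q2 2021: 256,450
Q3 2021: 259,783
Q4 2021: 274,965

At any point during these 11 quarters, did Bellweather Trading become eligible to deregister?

No

Quarters below 230,000: Q2 2019, Q3 2019, Q2 2020, Q1 2021.
Longest run of consecutive quarters below the threshold: 2.
2 < 3, so Bellweather Trading never became eligible.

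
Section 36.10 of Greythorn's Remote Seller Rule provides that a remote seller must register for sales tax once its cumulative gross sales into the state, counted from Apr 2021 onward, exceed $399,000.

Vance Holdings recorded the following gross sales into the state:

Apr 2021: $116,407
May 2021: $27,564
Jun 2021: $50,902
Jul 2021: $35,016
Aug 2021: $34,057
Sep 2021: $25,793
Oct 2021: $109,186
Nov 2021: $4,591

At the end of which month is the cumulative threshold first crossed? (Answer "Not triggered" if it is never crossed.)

Nov 2021

Through Apr 2021: $116,407
Through May 2021: $143,971
Through Jun 2021: $194,873
Through Jul 2021: $229,889
Through Aug 2021: $263,946
Through Sep 2021: $289,739
Through Oct 2021: $398,925
Through Nov 2021: $403,516 ← exceeds threshold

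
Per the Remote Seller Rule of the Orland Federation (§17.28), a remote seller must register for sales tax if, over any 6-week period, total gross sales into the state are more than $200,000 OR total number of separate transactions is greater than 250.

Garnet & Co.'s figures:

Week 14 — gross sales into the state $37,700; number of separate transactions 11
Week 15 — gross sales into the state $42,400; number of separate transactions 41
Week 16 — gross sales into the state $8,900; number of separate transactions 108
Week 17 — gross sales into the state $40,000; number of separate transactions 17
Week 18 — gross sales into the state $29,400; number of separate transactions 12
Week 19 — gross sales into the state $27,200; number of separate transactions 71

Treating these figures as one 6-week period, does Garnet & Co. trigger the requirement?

Total gross sales into the state: $37,700 + $42,400 + $8,900 + $40,000 + $29,400 + $27,200 = $185,600 (≤ $200,000).
Total number of separate transactions: 11 + 41 + 108 + 17 + 12 + 71 = 260 (> 250).
The test is 'or': at least one threshold is exceeded.

Yes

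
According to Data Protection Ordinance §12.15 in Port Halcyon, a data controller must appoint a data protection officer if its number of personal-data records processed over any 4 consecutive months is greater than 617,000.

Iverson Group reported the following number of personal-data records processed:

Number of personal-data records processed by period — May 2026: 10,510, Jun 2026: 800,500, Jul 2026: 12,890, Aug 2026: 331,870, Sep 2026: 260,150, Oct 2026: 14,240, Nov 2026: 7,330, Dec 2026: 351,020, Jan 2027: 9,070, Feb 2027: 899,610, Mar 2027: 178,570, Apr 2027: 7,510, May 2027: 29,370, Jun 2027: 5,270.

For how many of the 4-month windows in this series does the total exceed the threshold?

8

May 2026–Aug 2026: 10,510 + 800,500 + 12,890 + 331,870 = 1,155,770 (over)
Jun 2026–Sep 2026: 800,500 + 12,890 + 331,870 + 260,150 = 1,405,410 (over)
Jul 2026–Oct 2026: 12,890 + 331,870 + 260,150 + 14,240 = 619,150 (over)
Aug 2026–Nov 2026: 331,870 + 260,150 + 14,240 + 7,330 = 613,590 (under)
Sep 2026–Dec 2026: 260,150 + 14,240 + 7,330 + 351,020 = 632,740 (over)
Oct 2026–Jan 2027: 14,240 + 7,330 + 351,020 + 9,070 = 381,660 (under)
Nov 2026–Feb 2027: 7,330 + 351,020 + 9,070 + 899,610 = 1,267,030 (over)
Dec 2026–Mar 2027: 351,020 + 9,070 + 899,610 + 178,570 = 1,438,270 (over)
Jan 2027–Apr 2027: 9,070 + 899,610 + 178,570 + 7,510 = 1,094,760 (over)
Feb 2027–May 2027: 899,610 + 178,570 + 7,510 + 29,370 = 1,115,060 (over)
Mar 2027–Jun 2027: 178,570 + 7,510 + 29,370 + 5,270 = 220,720 (under)
8 windows exceed the threshold.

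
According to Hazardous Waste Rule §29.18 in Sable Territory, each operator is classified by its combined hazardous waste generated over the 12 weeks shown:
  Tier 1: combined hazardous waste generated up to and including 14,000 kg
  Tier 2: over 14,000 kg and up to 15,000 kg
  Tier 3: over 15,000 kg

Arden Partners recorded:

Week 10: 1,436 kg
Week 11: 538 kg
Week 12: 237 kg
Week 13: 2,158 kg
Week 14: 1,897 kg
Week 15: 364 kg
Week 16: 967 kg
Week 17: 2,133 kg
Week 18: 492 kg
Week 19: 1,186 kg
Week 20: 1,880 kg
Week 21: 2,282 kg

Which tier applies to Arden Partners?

Combined hazardous waste generated: 1,436 kg + 538 kg + 237 kg + 2,158 kg + 1,897 kg + 364 kg + 967 kg + 2,133 kg + 492 kg + 1,186 kg + 1,880 kg + 2,282 kg = 15,570 kg.
15,570 kg > 15,000 kg, so Tier 3 applies.

Tier 3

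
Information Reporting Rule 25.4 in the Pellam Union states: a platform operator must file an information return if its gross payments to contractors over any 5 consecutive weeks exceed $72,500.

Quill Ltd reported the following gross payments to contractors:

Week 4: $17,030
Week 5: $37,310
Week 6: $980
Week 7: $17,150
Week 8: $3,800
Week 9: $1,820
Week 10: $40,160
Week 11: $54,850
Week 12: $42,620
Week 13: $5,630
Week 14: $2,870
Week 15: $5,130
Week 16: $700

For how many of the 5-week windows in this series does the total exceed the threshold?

Week 4–Week 8: $17,030 + $37,310 + $980 + $17,150 + $3,800 = $76,270 (over)
Week 5–Week 9: $37,310 + $980 + $17,150 + $3,800 + $1,820 = $61,060 (under)
Week 6–Week 10: $980 + $17,150 + $3,800 + $1,820 + $40,160 = $63,910 (under)
Week 7–Week 11: $17,150 + $3,800 + $1,820 + $40,160 + $54,850 = $117,780 (over)
Week 8–Week 12: $3,800 + $1,820 + $40,160 + $54,850 + $42,620 = $143,250 (over)
Week 9–Week 13: $1,820 + $40,160 + $54,850 + $42,620 + $5,630 = $145,080 (over)
Week 10–Week 14: $40,160 + $54,850 + $42,620 + $5,630 + $2,870 = $146,130 (over)
Week 11–Week 15: $54,850 + $42,620 + $5,630 + $2,870 + $5,130 = $111,100 (over)
Week 12–Week 16: $42,620 + $5,630 + $2,870 + $5,130 + $700 = $56,950 (under)
6 windows exceed the threshold.

6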